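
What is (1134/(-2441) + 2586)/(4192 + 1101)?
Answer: 6311292/12920213 ≈ 0.48848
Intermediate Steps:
(1134/(-2441) + 2586)/(4192 + 1101) = (1134*(-1/2441) + 2586)/5293 = (-1134/2441 + 2586)*(1/5293) = (6311292/2441)*(1/5293) = 6311292/12920213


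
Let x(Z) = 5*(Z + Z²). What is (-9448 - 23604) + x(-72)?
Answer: -7492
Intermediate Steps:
x(Z) = 5*Z + 5*Z²
(-9448 - 23604) + x(-72) = (-9448 - 23604) + 5*(-72)*(1 - 72) = -33052 + 5*(-72)*(-71) = -33052 + 25560 = -7492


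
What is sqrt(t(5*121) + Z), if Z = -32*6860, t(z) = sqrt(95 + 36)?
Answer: sqrt(-219520 + sqrt(131)) ≈ 468.52*I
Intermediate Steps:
t(z) = sqrt(131)
Z = -219520
sqrt(t(5*121) + Z) = sqrt(sqrt(131) - 219520) = sqrt(-219520 + sqrt(131))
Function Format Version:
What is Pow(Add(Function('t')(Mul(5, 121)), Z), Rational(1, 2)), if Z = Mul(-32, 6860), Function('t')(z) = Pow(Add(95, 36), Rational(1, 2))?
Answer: Pow(Add(-219520, Pow(131, Rational(1, 2))), Rational(1, 2)) ≈ Mul(468.52, I)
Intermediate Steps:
Function('t')(z) = Pow(131, Rational(1, 2))
Z = -219520
Pow(Add(Function('t')(Mul(5, 121)), Z), Rational(1, 2)) = Pow(Add(Pow(131, Rational(1, 2)), -219520), Rational(1, 2)) = Pow(Add(-219520, Pow(131, Rational(1, 2))), Rational(1, 2))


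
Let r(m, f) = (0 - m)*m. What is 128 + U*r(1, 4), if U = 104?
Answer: 24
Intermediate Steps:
r(m, f) = -m² (r(m, f) = (-m)*m = -m²)
128 + U*r(1, 4) = 128 + 104*(-1*1²) = 128 + 104*(-1*1) = 128 + 104*(-1) = 128 - 104 = 24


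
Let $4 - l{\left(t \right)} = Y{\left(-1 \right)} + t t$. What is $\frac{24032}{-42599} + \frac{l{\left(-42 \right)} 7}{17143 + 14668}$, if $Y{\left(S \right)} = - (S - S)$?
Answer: $- \frac{1289301632}{1355116789} \approx -0.95143$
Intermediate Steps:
$Y{\left(S \right)} = 0$ ($Y{\left(S \right)} = \left(-1\right) 0 = 0$)
$l{\left(t \right)} = 4 - t^{2}$ ($l{\left(t \right)} = 4 - \left(0 + t t\right) = 4 - \left(0 + t^{2}\right) = 4 - t^{2}$)
$\frac{24032}{-42599} + \frac{l{\left(-42 \right)} 7}{17143 + 14668} = \frac{24032}{-42599} + \frac{\left(4 - \left(-42\right)^{2}\right) 7}{17143 + 14668} = 24032 \left(- \frac{1}{42599}\right) + \frac{\left(4 - 1764\right) 7}{31811} = - \frac{24032}{42599} + \left(4 - 1764\right) 7 \cdot \frac{1}{31811} = - \frac{24032}{42599} + \left(-1760\right) 7 \cdot \frac{1}{31811} = - \frac{24032}{42599} - \frac{12320}{31811} = - \frac{1289301632}{1355116789}$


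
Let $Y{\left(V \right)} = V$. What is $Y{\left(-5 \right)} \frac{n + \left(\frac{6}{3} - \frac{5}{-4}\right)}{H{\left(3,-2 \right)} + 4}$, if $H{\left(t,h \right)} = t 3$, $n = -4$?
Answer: $\frac{15}{52} \approx 0.28846$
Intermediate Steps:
$H{\left(t,h \right)} = 3 t$
$Y{\left(-5 \right)} \frac{n + \left(\frac{6}{3} - \frac{5}{-4}\right)}{H{\left(3,-2 \right)} + 4} = - 5 \frac{-4 + \left(\frac{6}{3} - \frac{5}{-4}\right)}{3 \cdot 3 + 4} = - 5 \frac{-4 + \left(6 \cdot \frac{1}{3} - - \frac{5}{4}\right)}{9 + 4} = - 5 \frac{-4 + \left(2 + \frac{5}{4}\right)}{13} = - 5 \left(-4 + \frac{13}{4}\right) \frac{1}{13} = - 5 \left(\left(- \frac{3}{4}\right) \frac{1}{13}\right) = \left(-5\right) \left(- \frac{3}{52}\right) = \frac{15}{52}$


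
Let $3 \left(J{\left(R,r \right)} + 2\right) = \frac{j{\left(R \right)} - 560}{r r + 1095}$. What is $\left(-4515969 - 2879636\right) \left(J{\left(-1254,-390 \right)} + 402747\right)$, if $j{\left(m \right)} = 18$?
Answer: $- \frac{39111247174478749}{13131} \approx -2.9785 \cdot 10^{12}$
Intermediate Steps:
$J{\left(R,r \right)} = -2 - \frac{542}{3 \left(1095 + r^{2}\right)}$ ($J{\left(R,r \right)} = -2 + \frac{\left(18 - 560\right) \frac{1}{r r + 1095}}{3} = -2 + \frac{\left(-542\right) \frac{1}{r^{2} + 1095}}{3} = -2 + \frac{\left(-542\right) \frac{1}{1095 + r^{2}}}{3} = -2 - \frac{542}{3 \left(1095 + r^{2}\right)}$)
$\left(-4515969 - 2879636\right) \left(J{\left(-1254,-390 \right)} + 402747\right) = \left(-4515969 - 2879636\right) \left(\frac{2 \left(-3556 - 3 \left(-390\right)^{2}\right)}{3 \left(1095 + \left(-390\right)^{2}\right)} + 402747\right) = - 7395605 \left(\frac{2 \left(-3556 - 456300\right)}{3 \left(1095 + 152100\right)} + 402747\right) = - 7395605 \left(\frac{2 \left(-3556 - 456300\right)}{3 \cdot 153195} + 402747\right) = - 7395605 \left(\frac{2}{3} \cdot \frac{1}{153195} \left(-459856\right) + 402747\right) = - 7395605 \left(- \frac{919712}{459585} + 402747\right) = \left(-7395605\right) \frac{185095560283}{459585} = - \frac{39111247174478749}{13131}$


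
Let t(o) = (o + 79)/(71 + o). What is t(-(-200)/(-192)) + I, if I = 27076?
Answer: 45462475/1679 ≈ 27077.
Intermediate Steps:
t(o) = (79 + o)/(71 + o)
t(-(-200)/(-192)) + I = (79 - (-200)/(-192))/(71 - (-200)/(-192)) + 27076 = (79 - (-200)*(-1)/192)/(71 - (-200)*(-1)/192) + 27076 = (79 - 1*25/24)/(71 - 1*25/24) + 27076 = (79 - 25/24)/(71 - 25/24) + 27076 = (1871/24)/(1679/24) + 27076 = (24/1679)*(1871/24) + 27076 = 1871/1679 + 27076 = 45462475/1679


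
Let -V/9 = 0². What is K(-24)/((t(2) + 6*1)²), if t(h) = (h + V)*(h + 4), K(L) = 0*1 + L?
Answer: -2/27 ≈ -0.074074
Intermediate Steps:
V = 0 (V = -9*0² = -9*0 = 0)
K(L) = L (K(L) = 0 + L = L)
t(h) = h*(4 + h) (t(h) = (h + 0)*(h + 4) = h*(4 + h))
K(-24)/((t(2) + 6*1)²) = -24/(2*(4 + 2) + 6*1)² = -24/(2*6 + 6)² = -24/(12 + 6)² = -24/(18²) = -24/324 = -24*1/324 = -2/27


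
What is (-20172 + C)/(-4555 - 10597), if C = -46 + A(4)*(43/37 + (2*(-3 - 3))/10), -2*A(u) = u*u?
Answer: 1870137/1401560 ≈ 1.3343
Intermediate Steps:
A(u) = -u**2/2 (A(u) = -u*u/2 = -u**2/2)
C = -8454/185 (C = -46 + (-1/2*4**2)*(43/37 + (2*(-3 - 3))/10) = -46 + (-1/2*16)*(43*(1/37) + (2*(-6))*(1/10)) = -46 - 8*(43/37 - 12*1/10) = -46 - 8*(43/37 - 6/5) = -46 - 8*(-7/185) = -46 + 56/185 = -8454/185 ≈ -45.697)
(-20172 + C)/(-4555 - 10597) = (-20172 - 8454/185)/(-4555 - 10597) = -3740274/185/(-15152) = -3740274/185*(-1/15152) = 1870137/1401560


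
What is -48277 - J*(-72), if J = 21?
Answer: -46765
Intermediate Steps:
-48277 - J*(-72) = -48277 - 21*(-72) = -48277 - 1*(-1512) = -48277 + 1512 = -46765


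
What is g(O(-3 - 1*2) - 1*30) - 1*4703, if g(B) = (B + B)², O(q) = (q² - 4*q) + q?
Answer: -4303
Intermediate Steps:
O(q) = q² - 3*q
g(B) = 4*B² (g(B) = (2*B)² = 4*B²)
g(O(-3 - 1*2) - 1*30) - 1*4703 = 4*((-3 - 1*2)*(-3 + (-3 - 1*2)) - 1*30)² - 1*4703 = 4*((-3 - 2)*(-3 + (-3 - 2)) - 30)² - 4703 = 4*(-5*(-3 - 5) - 30)² - 4703 = 4*(-5*(-8) - 30)² - 4703 = 4*(40 - 30)² - 4703 = 4*10² - 4703 = 4*100 - 4703 = 400 - 4703 = -4303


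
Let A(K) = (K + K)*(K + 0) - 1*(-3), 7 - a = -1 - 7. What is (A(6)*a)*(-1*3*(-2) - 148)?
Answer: -159750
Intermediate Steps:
a = 15 (a = 7 - (-1 - 7) = 7 - 1*(-8) = 7 + 8 = 15)
A(K) = 3 + 2*K**2 (A(K) = (2*K)*K + 3 = 2*K**2 + 3 = 3 + 2*K**2)
(A(6)*a)*(-1*3*(-2) - 148) = ((3 + 2*6**2)*15)*(-1*3*(-2) - 148) = ((3 + 2*36)*15)*(-3*(-2) - 148) = ((3 + 72)*15)*(6 - 148) = (75*15)*(-142) = 1125*(-142) = -159750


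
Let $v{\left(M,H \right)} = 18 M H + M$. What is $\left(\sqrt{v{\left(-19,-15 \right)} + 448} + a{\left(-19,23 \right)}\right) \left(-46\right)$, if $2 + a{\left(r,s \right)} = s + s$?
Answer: $-2024 - 46 \sqrt{5559} \approx -5453.7$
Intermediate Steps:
$a{\left(r,s \right)} = -2 + 2 s$ ($a{\left(r,s \right)} = -2 + \left(s + s\right) = -2 + 2 s$)
$v{\left(M,H \right)} = M + 18 H M$ ($v{\left(M,H \right)} = 18 H M + M = M + 18 H M$)
$\left(\sqrt{v{\left(-19,-15 \right)} + 448} + a{\left(-19,23 \right)}\right) \left(-46\right) = \left(\sqrt{- 19 \left(1 + 18 \left(-15\right)\right) + 448} + \left(-2 + 2 \cdot 23\right)\right) \left(-46\right) = \left(\sqrt{- 19 \left(1 - 270\right) + 448} + \left(-2 + 46\right)\right) \left(-46\right) = \left(\sqrt{\left(-19\right) \left(-269\right) + 448} + 44\right) \left(-46\right) = \left(\sqrt{5111 + 448} + 44\right) \left(-46\right) = \left(\sqrt{5559} + 44\right) \left(-46\right) = \left(44 + \sqrt{5559}\right) \left(-46\right) = -2024 - 46 \sqrt{5559}$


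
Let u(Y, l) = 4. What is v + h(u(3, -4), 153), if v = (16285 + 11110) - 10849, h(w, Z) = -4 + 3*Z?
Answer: 17001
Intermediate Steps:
v = 16546 (v = 27395 - 10849 = 16546)
v + h(u(3, -4), 153) = 16546 + (-4 + 3*153) = 16546 + (-4 + 459) = 16546 + 455 = 17001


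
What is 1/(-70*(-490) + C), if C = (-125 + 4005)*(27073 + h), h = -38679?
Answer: -1/44996980 ≈ -2.2224e-8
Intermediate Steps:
C = -45031280 (C = (-125 + 4005)*(27073 - 38679) = 3880*(-11606) = -45031280)
1/(-70*(-490) + C) = 1/(-70*(-490) - 45031280) = 1/(34300 - 45031280) = 1/(-44996980) = -1/44996980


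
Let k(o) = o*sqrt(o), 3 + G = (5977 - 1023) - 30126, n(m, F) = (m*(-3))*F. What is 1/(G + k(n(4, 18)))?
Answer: I/(-25175*I + 1296*sqrt(6)) ≈ -3.91e-5 + 4.9305e-6*I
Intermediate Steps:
n(m, F) = -3*F*m (n(m, F) = (-3*m)*F = -3*F*m)
G = -25175 (G = -3 + ((5977 - 1023) - 30126) = -3 + (4954 - 30126) = -3 - 25172 = -25175)
k(o) = o**(3/2)
1/(G + k(n(4, 18))) = 1/(-25175 + (-3*18*4)**(3/2)) = 1/(-25175 + (-216)**(3/2)) = 1/(-25175 - 1296*I*sqrt(6))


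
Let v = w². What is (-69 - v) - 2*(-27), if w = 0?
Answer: -15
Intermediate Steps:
v = 0 (v = 0² = 0)
(-69 - v) - 2*(-27) = (-69 - 1*0) - 2*(-27) = (-69 + 0) + 54 = -69 + 54 = -15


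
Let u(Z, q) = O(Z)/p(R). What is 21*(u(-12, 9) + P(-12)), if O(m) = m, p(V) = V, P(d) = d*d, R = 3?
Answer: 2940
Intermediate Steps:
P(d) = d²
u(Z, q) = Z/3
21*(u(-12, 9) + P(-12)) = 21*((⅓)*(-12) + (-12)²) = 21*(-4 + 144) = 21*140 = 2940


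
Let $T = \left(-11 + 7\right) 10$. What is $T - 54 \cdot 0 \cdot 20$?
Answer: $-40$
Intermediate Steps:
$T = -40$ ($T = \left(-4\right) 10 = -40$)
$T - 54 \cdot 0 \cdot 20 = -40 - 54 \cdot 0 \cdot 20 = -40 - 0 = -40 + 0 = -40$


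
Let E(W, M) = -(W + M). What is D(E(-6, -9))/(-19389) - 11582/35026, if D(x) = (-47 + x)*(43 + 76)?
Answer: -45592195/339559557 ≈ -0.13427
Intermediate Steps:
E(W, M) = -M - W (E(W, M) = -(M + W) = -M - W)
D(x) = -5593 + 119*x (D(x) = (-47 + x)*119 = -5593 + 119*x)
D(E(-6, -9))/(-19389) - 11582/35026 = (-5593 + 119*(-1*(-9) - 1*(-6)))/(-19389) - 11582/35026 = (-5593 + 119*(9 + 6))*(-1/19389) - 11582*1/35026 = (-5593 + 119*15)*(-1/19389) - 5791/17513 = (-5593 + 1785)*(-1/19389) - 5791/17513 = -3808*(-1/19389) - 5791/17513 = 3808/19389 - 5791/17513 = -45592195/339559557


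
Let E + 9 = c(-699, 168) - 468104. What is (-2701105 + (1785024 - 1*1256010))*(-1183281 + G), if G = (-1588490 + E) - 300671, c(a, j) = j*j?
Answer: 7629102554121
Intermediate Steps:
c(a, j) = j²
E = -439889 (E = -9 + (168² - 468104) = -9 + (28224 - 468104) = -9 - 439880 = -439889)
G = -2329050 (G = (-1588490 - 439889) - 300671 = -2028379 - 300671 = -2329050)
(-2701105 + (1785024 - 1*1256010))*(-1183281 + G) = (-2701105 + (1785024 - 1*1256010))*(-1183281 - 2329050) = (-2701105 + (1785024 - 1256010))*(-3512331) = (-2701105 + 529014)*(-3512331) = -2172091*(-3512331) = 7629102554121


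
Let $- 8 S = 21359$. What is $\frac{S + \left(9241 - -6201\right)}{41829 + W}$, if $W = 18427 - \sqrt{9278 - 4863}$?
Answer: $\frac{769597164}{3630781121} + \frac{102177 \sqrt{4415}}{29046248968} \approx 0.2122$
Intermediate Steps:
$S = - \frac{21359}{8}$ ($S = \left(- \frac{1}{8}\right) 21359 = - \frac{21359}{8} \approx -2669.9$)
$W = 18427 - \sqrt{4415} \approx 18361.0$
$\frac{S + \left(9241 - -6201\right)}{41829 + W} = \frac{- \frac{21359}{8} + \left(9241 - -6201\right)}{41829 + \left(18427 - \sqrt{4415}\right)} = \frac{- \frac{21359}{8} + \left(9241 + 6201\right)}{60256 - \sqrt{4415}} = \frac{- \frac{21359}{8} + 15442}{60256 - \sqrt{4415}} = \frac{102177}{8 \left(60256 - \sqrt{4415}\right)}$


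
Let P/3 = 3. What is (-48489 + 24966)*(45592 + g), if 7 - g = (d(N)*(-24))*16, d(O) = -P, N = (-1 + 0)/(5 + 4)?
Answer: -991329789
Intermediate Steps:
P = 9 (P = 3*3 = 9)
N = -⅑ (N = -1/9 = -1*⅑ = -⅑ ≈ -0.11111)
d(O) = -9 (d(O) = -1*9 = -9)
g = -3449 (g = 7 - (-9*(-24))*16 = 7 - 216*16 = 7 - 1*3456 = 7 - 3456 = -3449)
(-48489 + 24966)*(45592 + g) = (-48489 + 24966)*(45592 - 3449) = -23523*42143 = -991329789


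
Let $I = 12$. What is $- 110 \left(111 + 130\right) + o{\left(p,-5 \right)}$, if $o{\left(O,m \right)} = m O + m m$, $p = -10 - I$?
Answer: $-26375$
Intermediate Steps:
$p = -22$ ($p = -10 - 12 = -22$)
$o{\left(O,m \right)} = m^{2} + O m$ ($o{\left(O,m \right)} = O m + m^{2} = m^{2} + O m$)
$- 110 \left(111 + 130\right) + o{\left(p,-5 \right)} = - 110 \left(111 + 130\right) - 5 \left(-22 - 5\right) = \left(-110\right) 241 - -135 = -26510 + 135 = -26375$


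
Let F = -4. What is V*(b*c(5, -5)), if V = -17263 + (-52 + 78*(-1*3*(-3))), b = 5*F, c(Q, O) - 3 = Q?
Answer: 2658080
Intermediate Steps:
c(Q, O) = 3 + Q
b = -20 (b = 5*(-4) = -20)
V = -16613 (V = -17263 + (-52 + 78*(-3*(-3))) = -17263 + (-52 + 78*9) = -17263 + (-52 + 702) = -17263 + 650 = -16613)
V*(b*c(5, -5)) = -(-332260)*(3 + 5) = -(-332260)*8 = -16613*(-160) = 2658080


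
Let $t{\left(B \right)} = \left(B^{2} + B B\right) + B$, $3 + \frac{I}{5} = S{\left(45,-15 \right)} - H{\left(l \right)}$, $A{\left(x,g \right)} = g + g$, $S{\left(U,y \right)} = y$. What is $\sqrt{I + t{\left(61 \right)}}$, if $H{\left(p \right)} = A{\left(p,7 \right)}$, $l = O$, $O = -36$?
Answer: $\sqrt{7343} \approx 85.691$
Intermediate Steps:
$l = -36$
$A{\left(x,g \right)} = 2 g$
$H{\left(p \right)} = 14$ ($H{\left(p \right)} = 2 \cdot 7 = 14$)
$I = -160$ ($I = -15 + 5 \left(-15 - 14\right) = -15 + 5 \left(-29\right) = -15 - 145 = -160$)
$t{\left(B \right)} = B + 2 B^{2}$ ($t{\left(B \right)} = \left(B^{2} + B^{2}\right) + B = 2 B^{2} + B = B + 2 B^{2}$)
$\sqrt{I + t{\left(61 \right)}} = \sqrt{-160 + 61 \left(1 + 2 \cdot 61\right)} = \sqrt{-160 + 61 \left(1 + 122\right)} = \sqrt{-160 + 61 \cdot 123} = \sqrt{-160 + 7503} = \sqrt{7343}$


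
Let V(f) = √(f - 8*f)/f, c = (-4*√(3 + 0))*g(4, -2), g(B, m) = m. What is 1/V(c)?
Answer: -2*I*3^(¼)*√14/7 ≈ -1.4069*I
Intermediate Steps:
c = 8*√3 (c = -4*√(3 + 0)*(-2) = -4*√3*(-2) = 8*√3 ≈ 13.856)
V(f) = √7*√(-f)/f (V(f) = √(-7*f)/f = (√7*√(-f))/f = √7*√(-f)/f)
1/V(c) = 1/(-√7/√(-8*√3)) = 1/(-√7*(-I*√2*3^(¾)/12)) = 1/(I*3^(¾)*√14/12) = -2*I*3^(¼)*√14/7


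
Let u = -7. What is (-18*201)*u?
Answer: 25326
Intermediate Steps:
(-18*201)*u = -18*201*(-7) = -3618*(-7) = 25326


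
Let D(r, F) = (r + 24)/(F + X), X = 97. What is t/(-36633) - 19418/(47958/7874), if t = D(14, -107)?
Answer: -1555857716921/488012615 ≈ -3188.1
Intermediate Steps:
D(r, F) = (24 + r)/(97 + F) (D(r, F) = (r + 24)/(F + 97) = (24 + r)/(97 + F))
t = -19/5 (t = (24 + 14)/(97 - 107) = 38/(-10) = -⅒*38 = -19/5 ≈ -3.8000)
t/(-36633) - 19418/(47958/7874) = -19/5/(-36633) - 19418/(47958/7874) = -19/5*(-1/36633) - 19418/(47958*(1/7874)) = 19/183165 - 19418/23979/3937 = 19/183165 - 19418*3937/23979 = 19/183165 - 76448666/23979 = -1555857716921/488012615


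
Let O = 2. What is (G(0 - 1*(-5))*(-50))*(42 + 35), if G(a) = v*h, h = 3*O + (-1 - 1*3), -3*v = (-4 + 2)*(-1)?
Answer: 15400/3 ≈ 5133.3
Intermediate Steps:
v = -⅔ (v = -(-4 + 2)*(-1)/3 = -(-2)*(-1)/3 = -⅓*2 = -⅔ ≈ -0.66667)
h = 2 (h = 3*2 + (-1 - 1*3) = 6 + (-1 - 3) = 6 - 4 = 2)
G(a) = -4/3 (G(a) = -⅔*2 = -4/3)
(G(0 - 1*(-5))*(-50))*(42 + 35) = (-4/3*(-50))*(42 + 35) = (200/3)*77 = 15400/3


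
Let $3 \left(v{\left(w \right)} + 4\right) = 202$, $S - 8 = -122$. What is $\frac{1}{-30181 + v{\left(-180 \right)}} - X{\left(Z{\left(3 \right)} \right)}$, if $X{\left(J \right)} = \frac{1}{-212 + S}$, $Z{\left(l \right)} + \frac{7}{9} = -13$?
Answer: $\frac{89375}{29455078} \approx 0.0030343$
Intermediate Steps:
$S = -114$ ($S = 8 - 122 = -114$)
$v{\left(w \right)} = \frac{190}{3}$ ($v{\left(w \right)} = -4 + \frac{1}{3} \cdot 202 = -4 + \frac{202}{3} = \frac{190}{3}$)
$Z{\left(l \right)} = - \frac{124}{9}$ ($Z{\left(l \right)} = - \frac{7}{9} - 13 = - \frac{124}{9}$)
$X{\left(J \right)} = - \frac{1}{326}$ ($X{\left(J \right)} = \frac{1}{-212 - 114} = \frac{1}{-326} = - \frac{1}{326}$)
$\frac{1}{-30181 + v{\left(-180 \right)}} - X{\left(Z{\left(3 \right)} \right)} = \frac{1}{-30181 + \frac{190}{3}} - - \frac{1}{326} = \frac{1}{- \frac{90353}{3}} + \frac{1}{326} = - \frac{3}{90353} + \frac{1}{326} = \frac{89375}{29455078}$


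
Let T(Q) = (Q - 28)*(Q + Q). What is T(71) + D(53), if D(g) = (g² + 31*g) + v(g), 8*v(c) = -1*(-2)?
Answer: 42233/4 ≈ 10558.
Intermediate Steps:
v(c) = ¼ (v(c) = (-1*(-2))/8 = (⅛)*2 = ¼)
T(Q) = 2*Q*(-28 + Q) (T(Q) = (-28 + Q)*(2*Q) = 2*Q*(-28 + Q))
D(g) = ¼ + g² + 31*g (D(g) = (g² + 31*g) + ¼ = ¼ + g² + 31*g)
T(71) + D(53) = 2*71*(-28 + 71) + (¼ + 53² + 31*53) = 2*71*43 + (¼ + 2809 + 1643) = 6106 + 17809/4 = 42233/4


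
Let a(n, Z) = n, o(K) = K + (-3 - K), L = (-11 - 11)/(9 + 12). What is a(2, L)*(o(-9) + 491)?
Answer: 976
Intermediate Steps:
L = -22/21 ≈ -1.0476
o(K) = -3
a(2, L)*(o(-9) + 491) = 2*(-3 + 491) = 2*488 = 976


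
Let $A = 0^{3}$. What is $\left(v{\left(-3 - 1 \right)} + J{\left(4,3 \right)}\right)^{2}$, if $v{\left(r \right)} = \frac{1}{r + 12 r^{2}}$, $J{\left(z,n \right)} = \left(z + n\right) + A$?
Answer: $\frac{1734489}{35344} \approx 49.074$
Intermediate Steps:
$A = 0$
$J{\left(z,n \right)} = n + z$ ($J{\left(z,n \right)} = \left(z + n\right) + 0 = \left(n + z\right) + 0 = n + z$)
$\left(v{\left(-3 - 1 \right)} + J{\left(4,3 \right)}\right)^{2} = \left(\frac{1}{\left(-3 - 1\right) \left(1 + 12 \left(-3 - 1\right)\right)} + \left(3 + 4\right)\right)^{2} = \left(\frac{1}{\left(-3 - 1\right) \left(1 + 12 \left(-3 - 1\right)\right)} + 7\right)^{2} = \left(\frac{1}{\left(-4\right) \left(1 + 12 \left(-4\right)\right)} + 7\right)^{2} = \left(- \frac{1}{4 \left(1 - 48\right)} + 7\right)^{2} = \left(- \frac{1}{4 \left(-47\right)} + 7\right)^{2} = \left(\left(- \frac{1}{4}\right) \left(- \frac{1}{47}\right) + 7\right)^{2} = \left(\frac{1}{188} + 7\right)^{2} = \left(\frac{1317}{188}\right)^{2} = \frac{1734489}{35344}$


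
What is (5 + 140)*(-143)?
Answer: -20735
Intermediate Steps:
(5 + 140)*(-143) = 145*(-143) = -20735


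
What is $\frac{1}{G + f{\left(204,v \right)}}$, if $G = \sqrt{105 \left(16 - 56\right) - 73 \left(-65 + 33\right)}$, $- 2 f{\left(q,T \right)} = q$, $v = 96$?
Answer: $- \frac{51}{6134} - \frac{i \sqrt{466}}{6134} \approx -0.0083143 - 0.0035192 i$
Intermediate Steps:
$f{\left(q,T \right)} = - \frac{q}{2}$
$G = 2 i \sqrt{466}$ ($G = \sqrt{105 \left(-40\right) - -2336} = \sqrt{-4200 + 2336} = \sqrt{-1864} = 2 i \sqrt{466} \approx 43.174 i$)
$\frac{1}{G + f{\left(204,v \right)}} = \frac{1}{2 i \sqrt{466} - 102} = \frac{1}{-102 + 2 i \sqrt{466}}$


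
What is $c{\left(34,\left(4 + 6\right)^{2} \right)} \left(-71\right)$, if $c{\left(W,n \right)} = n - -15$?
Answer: $-8165$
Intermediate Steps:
$c{\left(W,n \right)} = 15 + n$ ($c{\left(W,n \right)} = n + 15 = 15 + n$)
$c{\left(34,\left(4 + 6\right)^{2} \right)} \left(-71\right) = \left(15 + \left(4 + 6\right)^{2}\right) \left(-71\right) = \left(15 + 10^{2}\right) \left(-71\right) = \left(15 + 100\right) \left(-71\right) = 115 \left(-71\right) = -8165$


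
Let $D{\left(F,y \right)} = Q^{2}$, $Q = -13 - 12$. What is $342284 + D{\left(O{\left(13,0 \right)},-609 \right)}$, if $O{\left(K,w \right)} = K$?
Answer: $342909$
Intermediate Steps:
$Q = -25$
$D{\left(F,y \right)} = 625$ ($D{\left(F,y \right)} = \left(-25\right)^{2} = 625$)
$342284 + D{\left(O{\left(13,0 \right)},-609 \right)} = 342284 + 625 = 342909$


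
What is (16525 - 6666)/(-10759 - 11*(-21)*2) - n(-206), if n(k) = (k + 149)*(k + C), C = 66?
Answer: -82179919/10297 ≈ -7981.0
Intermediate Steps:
n(k) = (66 + k)*(149 + k) (n(k) = (k + 149)*(k + 66) = (149 + k)*(66 + k) = (66 + k)*(149 + k))
(16525 - 6666)/(-10759 - 11*(-21)*2) - n(-206) = (16525 - 6666)/(-10759 - 11*(-21)*2) - (9834 + (-206)**2 + 215*(-206)) = 9859/(-10759 + 231*2) - (9834 + 42436 - 44290) = 9859/(-10759 + 462) - 1*7980 = 9859/(-10297) - 7980 = 9859*(-1/10297) - 7980 = -9859/10297 - 7980 = -82179919/10297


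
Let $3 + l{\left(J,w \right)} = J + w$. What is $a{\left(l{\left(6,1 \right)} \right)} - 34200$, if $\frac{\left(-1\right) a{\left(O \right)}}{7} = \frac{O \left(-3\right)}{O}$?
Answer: $-34179$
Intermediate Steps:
$l{\left(J,w \right)} = -3 + J + w$ ($l{\left(J,w \right)} = -3 + \left(J + w\right) = -3 + J + w$)
$a{\left(O \right)} = 21$ ($a{\left(O \right)} = - 7 \frac{O \left(-3\right)}{O} = - 7 \frac{\left(-3\right) O}{O} = \left(-7\right) \left(-3\right) = 21$)
$a{\left(l{\left(6,1 \right)} \right)} - 34200 = 21 - 34200 = -34179$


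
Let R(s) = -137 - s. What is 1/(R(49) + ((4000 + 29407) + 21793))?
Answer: 1/55014 ≈ 1.8177e-5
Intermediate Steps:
1/(R(49) + ((4000 + 29407) + 21793)) = 1/((-137 - 1*49) + ((4000 + 29407) + 21793)) = 1/((-137 - 49) + (33407 + 21793)) = 1/(-186 + 55200) = 1/55014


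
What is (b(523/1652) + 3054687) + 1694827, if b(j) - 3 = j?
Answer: 7846202607/1652 ≈ 4.7495e+6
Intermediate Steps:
b(j) = 3 + j
(b(523/1652) + 3054687) + 1694827 = ((3 + 523/1652) + 3054687) + 1694827 = (5479/1652 + 3054687) + 1694827 = 5046348403/1652 + 1694827 = 7846202607/1652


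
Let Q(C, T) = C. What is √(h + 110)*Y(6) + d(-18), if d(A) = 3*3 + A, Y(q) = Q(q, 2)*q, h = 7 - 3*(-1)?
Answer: -9 + 72*√30 ≈ 385.36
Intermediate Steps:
h = 10 (h = 7 + 3 = 10)
Y(q) = q² (Y(q) = q*q = q²)
d(A) = 9 + A
√(h + 110)*Y(6) + d(-18) = √(10 + 110)*6² + (9 - 18) = √120*36 - 9 = (2*√30)*36 - 9 = 72*√30 - 9 = -9 + 72*√30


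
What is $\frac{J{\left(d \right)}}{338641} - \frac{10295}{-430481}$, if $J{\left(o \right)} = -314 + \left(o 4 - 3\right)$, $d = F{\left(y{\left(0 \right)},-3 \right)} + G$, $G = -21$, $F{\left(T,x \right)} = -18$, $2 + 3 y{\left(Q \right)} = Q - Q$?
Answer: $\frac{3282691582}{145778516321} \approx 0.022518$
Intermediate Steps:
$y{\left(Q \right)} = - \frac{2}{3}$ ($y{\left(Q \right)} = - \frac{2}{3} + \frac{Q - Q}{3} = - \frac{2}{3} + \frac{1}{3} \cdot 0 = - \frac{2}{3} + 0 = - \frac{2}{3}$)
$d = -39$ ($d = -18 - 21 = -39$)
$J{\left(o \right)} = -317 + 4 o$ ($J{\left(o \right)} = -314 + \left(4 o - 3\right) = -314 + \left(-3 + 4 o\right) = -317 + 4 o$)
$\frac{J{\left(d \right)}}{338641} - \frac{10295}{-430481} = \frac{-317 + 4 \left(-39\right)}{338641} - \frac{10295}{-430481} = \left(-317 - 156\right) \frac{1}{338641} - - \frac{10295}{430481} = \left(-473\right) \frac{1}{338641} + \frac{10295}{430481} = - \frac{473}{338641} + \frac{10295}{430481} = \frac{3282691582}{145778516321}$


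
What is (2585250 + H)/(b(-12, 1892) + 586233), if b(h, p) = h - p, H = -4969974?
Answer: -2384724/584329 ≈ -4.0811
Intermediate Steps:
(2585250 + H)/(b(-12, 1892) + 586233) = (2585250 - 4969974)/((-12 - 1*1892) + 586233) = -2384724/((-12 - 1892) + 586233) = -2384724/(-1904 + 586233) = -2384724/584329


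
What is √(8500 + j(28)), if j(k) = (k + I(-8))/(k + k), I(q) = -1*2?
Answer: √1666091/14 ≈ 92.198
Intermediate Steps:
I(q) = -2
j(k) = (-2 + k)/(2*k) (j(k) = (k - 2)/(k + k) = (-2 + k)/((2*k)) = (-2 + k)*(1/(2*k)) = (-2 + k)/(2*k))
√(8500 + j(28)) = √(8500 + (½)*(-2 + 28)/28) = √(8500 + (½)*(1/28)*26) = √(8500 + 13/28) = √(238013/28) = √1666091/14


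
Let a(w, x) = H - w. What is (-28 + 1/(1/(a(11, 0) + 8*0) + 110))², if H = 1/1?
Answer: 946300644/1207801 ≈ 783.49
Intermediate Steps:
H = 1
a(w, x) = 1 - w
(-28 + 1/(1/(a(11, 0) + 8*0) + 110))² = (-28 + 1/(1/((1 - 1*11) + 8*0) + 110))² = (-28 + 1/(1/((1 - 11) + 0) + 110))² = (-28 + 1/(1/(-10 + 0) + 110))² = (-28 + 1/(1/(-10) + 110))² = (-28 + 1/(-⅒ + 110))² = (-28 + 1/(1099/10))² = (-28 + 10/1099)² = (-30762/1099)² = 946300644/1207801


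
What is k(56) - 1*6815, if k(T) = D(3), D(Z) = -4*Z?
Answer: -6827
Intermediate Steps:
k(T) = -12 (k(T) = -4*3 = -12)
k(56) - 1*6815 = -12 - 1*6815 = -12 - 6815 = -6827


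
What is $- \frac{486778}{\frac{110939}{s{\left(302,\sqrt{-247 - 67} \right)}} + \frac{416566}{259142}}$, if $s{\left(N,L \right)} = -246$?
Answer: $\frac{912693459444}{842543503} \approx 1083.3$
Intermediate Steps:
$- \frac{486778}{\frac{110939}{s{\left(302,\sqrt{-247 - 67} \right)}} + \frac{416566}{259142}} = - \frac{486778}{\frac{110939}{-246} + \frac{416566}{259142}} = - \frac{486778}{110939 \left(- \frac{1}{246}\right) + 416566 \cdot \frac{1}{259142}} = - \frac{486778}{- \frac{110939}{246} + \frac{208283}{129571}} = - \frac{486778}{- \frac{14323239551}{31874466}} = \left(-486778\right) \left(- \frac{31874466}{14323239551}\right) = \frac{912693459444}{842543503}$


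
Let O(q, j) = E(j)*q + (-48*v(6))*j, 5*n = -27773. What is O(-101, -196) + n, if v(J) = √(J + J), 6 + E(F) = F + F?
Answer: 173217/5 + 18816*√3 ≈ 67234.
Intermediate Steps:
n = -27773/5 (n = (⅕)*(-27773) = -27773/5 ≈ -5554.6)
E(F) = -6 + 2*F (E(F) = -6 + (F + F) = -6 + 2*F)
v(J) = √2*√J (v(J) = √(2*J) = √2*√J)
O(q, j) = q*(-6 + 2*j) - 96*j*√3 (O(q, j) = (-6 + 2*j)*q + (-48*√2*√6)*j = q*(-6 + 2*j) + (-96*√3)*j = q*(-6 + 2*j) - 96*j*√3)
O(-101, -196) + n = (-96*(-196)*√3 + 2*(-101)*(-3 - 196)) - 27773/5 = (18816*√3 + 2*(-101)*(-199)) - 27773/5 = (18816*√3 + 40198) - 27773/5 = (40198 + 18816*√3) - 27773/5 = 173217/5 + 18816*√3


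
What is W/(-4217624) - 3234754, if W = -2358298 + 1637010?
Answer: -1705371922901/527203 ≈ -3.2348e+6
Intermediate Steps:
W = -721288
W/(-4217624) - 3234754 = -721288/(-4217624) - 3234754 = -721288*(-1/4217624) - 3234754 = 90161/527203 - 3234754 = -1705371922901/527203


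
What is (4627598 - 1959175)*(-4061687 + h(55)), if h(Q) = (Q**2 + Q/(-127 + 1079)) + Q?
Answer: -10310236267193207/952 ≈ -1.0830e+13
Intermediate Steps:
h(Q) = Q**2 + 953*Q/952 (h(Q) = (Q**2 + Q/952) + Q = Q**2 + 953*Q/952)
(4627598 - 1959175)*(-4061687 + h(55)) = (4627598 - 1959175)*(-4061687 + (1/952)*55*(953 + 952*55)) = 2668423*(-4061687 + (1/952)*55*(953 + 52360)) = 2668423*(-4061687 + (1/952)*55*53313) = 2668423*(-4061687 + 2932215/952) = 2668423*(-3863793809/952) = -10310236267193207/952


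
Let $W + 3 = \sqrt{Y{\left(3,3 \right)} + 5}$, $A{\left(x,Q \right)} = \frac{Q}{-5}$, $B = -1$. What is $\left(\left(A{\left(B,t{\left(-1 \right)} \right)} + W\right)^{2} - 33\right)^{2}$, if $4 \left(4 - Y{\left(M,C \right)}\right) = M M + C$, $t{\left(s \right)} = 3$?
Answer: $\frac{317601}{625} + \frac{25272 \sqrt{6}}{125} \approx 1003.4$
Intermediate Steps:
$Y{\left(M,C \right)} = 4 - \frac{C}{4} - \frac{M^{2}}{4}$ ($Y{\left(M,C \right)} = 4 - \frac{M M + C}{4} = 4 - \frac{M^{2} + C}{4} = 4 - \frac{C + M^{2}}{4} = 4 - \left(\frac{C}{4} + \frac{M^{2}}{4}\right) = 4 - \frac{C}{4} - \frac{M^{2}}{4}$)
$A{\left(x,Q \right)} = - \frac{Q}{5}$ ($A{\left(x,Q \right)} = Q \left(- \frac{1}{5}\right) = - \frac{Q}{5}$)
$W = -3 + \sqrt{6}$ ($W = -3 + \sqrt{\left(4 - \frac{3}{4} - \frac{3^{2}}{4}\right) + 5} = -3 + \sqrt{\left(4 - \frac{3}{4} - \frac{9}{4}\right) + 5} = -3 + \sqrt{1 + 5} = -3 + \sqrt{6} \approx -0.55051$)
$\left(\left(A{\left(B,t{\left(-1 \right)} \right)} + W\right)^{2} - 33\right)^{2} = \left(\left(\left(- \frac{1}{5}\right) 3 - \left(3 - \sqrt{6}\right)\right)^{2} - 33\right)^{2} = \left(\left(- \frac{3}{5} - \left(3 - \sqrt{6}\right)\right)^{2} - 33\right)^{2} = \left(\left(- \frac{18}{5} + \sqrt{6}\right)^{2} - 33\right)^{2} = \left(-33 + \left(- \frac{18}{5} + \sqrt{6}\right)^{2}\right)^{2}$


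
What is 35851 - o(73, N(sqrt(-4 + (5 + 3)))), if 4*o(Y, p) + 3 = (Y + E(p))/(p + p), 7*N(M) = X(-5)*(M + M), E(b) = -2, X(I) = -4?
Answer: 4589521/128 ≈ 35856.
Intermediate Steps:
N(M) = -8*M/7 (N(M) = (-4*(M + M))/7 = (-8*M)/7 = -8*M/7)
o(Y, p) = -3/4 + (-2 + Y)/(8*p) (o(Y, p) = -3/4 + ((Y - 2)/(p + p))/4 = -3/4 + ((-2 + Y)/((2*p)))/4 = -3/4 + ((-2 + Y)*(1/(2*p)))/4 = -3/4 + ((-2 + Y)/(2*p))/4 = -3/4 + (-2 + Y)/(8*p))
35851 - o(73, N(sqrt(-4 + (5 + 3)))) = 35851 - (-2 + 73 - (-48)*sqrt(-4 + (5 + 3))/7)/(8*((-8*sqrt(-4 + (5 + 3))/7))) = 35851 - (-2 + 73 - (-48)*sqrt(-4 + 8)/7)/(8*((-8*sqrt(-4 + 8)/7))) = 35851 - (-2 + 73 - (-48)*sqrt(4)/7)/(8*((-8*sqrt(4)/7))) = 35851 - (-2 + 73 - (-48)*2/7)/(8*((-8/7*2))) = 35851 - (-2 + 73 - 6*(-16/7))/(8*(-16/7)) = 35851 - (-7)*(-2 + 73 + 96/7)/(8*16) = 35851 - (-7)*593/(8*16*7) = 35851 - 1*(-593/128) = 35851 + 593/128 = 4589521/128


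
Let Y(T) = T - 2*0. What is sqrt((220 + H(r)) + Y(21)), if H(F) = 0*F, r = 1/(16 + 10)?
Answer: sqrt(241) ≈ 15.524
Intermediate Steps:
r = 1/26 ≈ 0.038462
Y(T) = T (Y(T) = T + 0 = T)
H(F) = 0
sqrt((220 + H(r)) + Y(21)) = sqrt((220 + 0) + 21) = sqrt(220 + 21) = sqrt(241)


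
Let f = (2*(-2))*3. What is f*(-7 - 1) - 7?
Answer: 89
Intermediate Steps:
f = -12 (f = -4*3 = -12)
f*(-7 - 1) - 7 = -12*(-7 - 1) - 7 = -12*(-8) - 7 = 96 - 7 = 89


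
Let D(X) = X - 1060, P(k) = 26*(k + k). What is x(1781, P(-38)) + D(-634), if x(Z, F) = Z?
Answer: 87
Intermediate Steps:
P(k) = 52*k (P(k) = 26*(2*k) = 52*k)
D(X) = -1060 + X
x(1781, P(-38)) + D(-634) = 1781 + (-1060 - 634) = 1781 - 1694 = 87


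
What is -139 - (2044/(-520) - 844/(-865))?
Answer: -3059651/22490 ≈ -136.04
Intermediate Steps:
-139 - (2044/(-520) - 844/(-865)) = -139 - (2044*(-1/520) - 844*(-1/865)) = -139 - (-511/130 + 844/865) = -139 - 1*(-66459/22490) = -139 + 66459/22490 = -3059651/22490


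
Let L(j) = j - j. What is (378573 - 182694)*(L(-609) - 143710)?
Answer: -28149771090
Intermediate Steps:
L(j) = 0
(378573 - 182694)*(L(-609) - 143710) = (378573 - 182694)*(0 - 143710) = 195879*(-143710) = -28149771090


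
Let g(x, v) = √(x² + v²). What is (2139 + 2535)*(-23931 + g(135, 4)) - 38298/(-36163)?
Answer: -4044957865224/36163 + 4674*√18241 ≈ -1.1122e+8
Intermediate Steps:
g(x, v) = √(v² + x²)
(2139 + 2535)*(-23931 + g(135, 4)) - 38298/(-36163) = (2139 + 2535)*(-23931 + √(4² + 135²)) - 38298/(-36163) = 4674*(-23931 + √(16 + 18225)) - 38298*(-1)/36163 = 4674*(-23931 + √18241) - 1*(-38298/36163) = (-111853494 + 4674*√18241) + 38298/36163 = -4044957865224/36163 + 4674*√18241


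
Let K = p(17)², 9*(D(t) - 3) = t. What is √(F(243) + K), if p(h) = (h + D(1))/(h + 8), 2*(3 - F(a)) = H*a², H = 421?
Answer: I*√2517036697706/450 ≈ 3525.6*I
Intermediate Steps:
D(t) = 3 + t/9
F(a) = 3 - 421*a²/2
p(h) = (28/9 + h)/(8 + h) (p(h) = (h + (3 + (⅑)*1))/(h + 8) = (h + (3 + ⅑))/(8 + h) = (h + 28/9)/(8 + h) = (28/9 + h)/(8 + h))
K = 32761/50625 (K = ((28/9 + 17)/(8 + 17))² = ((181/9)/25)² = ((1/25)*(181/9))² = (181/225)² = 32761/50625 ≈ 0.64713)
√(F(243) + K) = √((3 - 421/2*243²) + 32761/50625) = √((3 - 421/2*59049) + 32761/50625) = √((3 - 24859629/2) + 32761/50625) = √(-24859623/2 + 32761/50625) = √(-1258518348853/101250) = I*√2517036697706/450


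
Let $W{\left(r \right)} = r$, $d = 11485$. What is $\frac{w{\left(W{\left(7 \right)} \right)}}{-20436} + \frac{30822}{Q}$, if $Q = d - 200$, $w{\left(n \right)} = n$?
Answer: $\frac{629799397}{230620260} \approx 2.7309$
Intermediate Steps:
$Q = 11285$ ($Q = 11485 - 200 = 11285$)
$\frac{w{\left(W{\left(7 \right)} \right)}}{-20436} + \frac{30822}{Q} = \frac{7}{-20436} + \frac{30822}{11285} = 7 \left(- \frac{1}{20436}\right) + 30822 \cdot \frac{1}{11285} = - \frac{7}{20436} + \frac{30822}{11285} = \frac{629799397}{230620260}$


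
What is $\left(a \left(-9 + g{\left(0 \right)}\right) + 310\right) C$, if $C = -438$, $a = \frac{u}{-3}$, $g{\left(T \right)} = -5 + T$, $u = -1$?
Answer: $-133736$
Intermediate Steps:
$a = \frac{1}{3}$ ($a = - \frac{1}{-3} = \left(-1\right) \left(- \frac{1}{3}\right) = \frac{1}{3} \approx 0.33333$)
$\left(a \left(-9 + g{\left(0 \right)}\right) + 310\right) C = \left(\frac{-9 + \left(-5 + 0\right)}{3} + 310\right) \left(-438\right) = \left(\frac{-9 - 5}{3} + 310\right) \left(-438\right) = \left(\frac{1}{3} \left(-14\right) + 310\right) \left(-438\right) = \left(- \frac{14}{3} + 310\right) \left(-438\right) = \frac{916}{3} \left(-438\right) = -133736$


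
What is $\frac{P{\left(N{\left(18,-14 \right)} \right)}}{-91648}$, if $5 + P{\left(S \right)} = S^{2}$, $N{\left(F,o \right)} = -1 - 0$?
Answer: $\frac{1}{22912} \approx 4.3645 \cdot 10^{-5}$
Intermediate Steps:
$N{\left(F,o \right)} = -1$ ($N{\left(F,o \right)} = -1 + 0 = -1$)
$P{\left(S \right)} = -5 + S^{2}$
$\frac{P{\left(N{\left(18,-14 \right)} \right)}}{-91648} = \frac{-5 + \left(-1\right)^{2}}{-91648} = \left(-5 + 1\right) \left(- \frac{1}{91648}\right) = \left(-4\right) \left(- \frac{1}{91648}\right) = \frac{1}{22912}$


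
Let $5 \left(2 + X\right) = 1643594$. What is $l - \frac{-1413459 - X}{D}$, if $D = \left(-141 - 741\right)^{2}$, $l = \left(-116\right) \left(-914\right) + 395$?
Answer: $\frac{413938181659}{3889620} \approx 1.0642 \cdot 10^{5}$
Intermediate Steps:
$l = 106419$ ($l = 106024 + 395 = 106419$)
$X = \frac{1643584}{5}$ ($X = -2 + \frac{1}{5} \cdot 1643594 = -2 + \frac{1643594}{5} = \frac{1643584}{5} \approx 3.2872 \cdot 10^{5}$)
$D = 777924$ ($D = \left(-882\right)^{2} = 777924$)
$l - \frac{-1413459 - X}{D} = 106419 - \frac{-1413459 - \frac{1643584}{5}}{777924} = 106419 - \left(-1413459 - \frac{1643584}{5}\right) \frac{1}{777924} = 106419 - \left(- \frac{8710879}{5}\right) \frac{1}{777924} = 106419 - - \frac{8710879}{3889620} = 106419 + \frac{8710879}{3889620} = \frac{413938181659}{3889620}$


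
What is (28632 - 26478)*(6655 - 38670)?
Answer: -68960310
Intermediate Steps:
(28632 - 26478)*(6655 - 38670) = 2154*(-32015) = -68960310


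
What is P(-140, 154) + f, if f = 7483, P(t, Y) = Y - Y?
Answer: 7483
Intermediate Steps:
P(t, Y) = 0
P(-140, 154) + f = 0 + 7483 = 7483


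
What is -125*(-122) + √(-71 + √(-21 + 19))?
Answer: 15250 + √(-71 + I*√2) ≈ 15250.0 + 8.4266*I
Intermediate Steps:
-125*(-122) + √(-71 + √(-21 + 19)) = 15250 + √(-71 + √(-2)) = 15250 + √(-71 + I*√2)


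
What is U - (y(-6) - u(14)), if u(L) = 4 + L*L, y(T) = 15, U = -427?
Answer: -242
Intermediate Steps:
u(L) = 4 + L²
U - (y(-6) - u(14)) = -427 - (15 - (4 + 14²)) = -427 - (15 - (4 + 196)) = -427 - (15 - 1*200) = -427 - (15 - 200) = -427 - 1*(-185) = -427 + 185 = -242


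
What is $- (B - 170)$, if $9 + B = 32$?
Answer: $147$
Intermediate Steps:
$B = 23$ ($B = -9 + 32 = 23$)
$- (B - 170) = - (23 - 170) = \left(-1\right) \left(-147\right) = 147$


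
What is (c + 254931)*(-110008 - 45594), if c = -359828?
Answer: 16322182994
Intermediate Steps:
(c + 254931)*(-110008 - 45594) = (-359828 + 254931)*(-110008 - 45594) = -104897*(-155602) = 16322182994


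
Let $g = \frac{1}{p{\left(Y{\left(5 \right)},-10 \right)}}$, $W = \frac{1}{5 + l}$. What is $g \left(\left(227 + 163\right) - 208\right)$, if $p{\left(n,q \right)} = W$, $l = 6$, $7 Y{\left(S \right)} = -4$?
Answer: $2002$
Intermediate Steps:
$Y{\left(S \right)} = - \frac{4}{7}$ ($Y{\left(S \right)} = \frac{1}{7} \left(-4\right) = - \frac{4}{7}$)
$W = \frac{1}{11}$ ($W = \frac{1}{5 + 6} = \frac{1}{11} \approx 0.090909$)
$p{\left(n,q \right)} = \frac{1}{11}$
$g = 11$ ($g = \frac{1}{\frac{1}{11}} = 11$)
$g \left(\left(227 + 163\right) - 208\right) = 11 \left(\left(227 + 163\right) - 208\right) = 11 \left(390 - 208\right) = 11 \cdot 182 = 2002$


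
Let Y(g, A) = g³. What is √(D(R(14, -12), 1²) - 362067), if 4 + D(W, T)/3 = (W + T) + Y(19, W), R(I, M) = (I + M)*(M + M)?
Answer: I*√341643 ≈ 584.5*I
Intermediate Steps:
R(I, M) = 2*M*(I + M) (R(I, M) = (I + M)*(2*M) = 2*M*(I + M))
D(W, T) = 20565 + 3*T + 3*W (D(W, T) = -12 + 3*((W + T) + 19³) = -12 + 3*((T + W) + 6859) = -12 + 3*(6859 + T + W) = -12 + (20577 + 3*T + 3*W) = 20565 + 3*T + 3*W)
√(D(R(14, -12), 1²) - 362067) = √((20565 + 3*1² + 3*(2*(-12)*(14 - 12))) - 362067) = √((20565 + 3*1 + 3*(2*(-12)*2)) - 362067) = √((20565 + 3 + 3*(-48)) - 362067) = √((20565 + 3 - 144) - 362067) = √(20424 - 362067) = √(-341643) = I*√341643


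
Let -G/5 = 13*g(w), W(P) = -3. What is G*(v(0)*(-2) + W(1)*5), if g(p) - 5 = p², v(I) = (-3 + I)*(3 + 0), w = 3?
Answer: -2730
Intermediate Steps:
v(I) = -9 + 3*I (v(I) = (-3 + I)*3 = -9 + 3*I)
g(p) = 5 + p²
G = -910 (G = -65*(5 + 3²) = -65*(5 + 9) = -65*14 = -5*182 = -910)
G*(v(0)*(-2) + W(1)*5) = -910*((-9 + 3*0)*(-2) - 3*5) = -910*((-9 + 0)*(-2) - 15) = -910*(-9*(-2) - 15) = -910*(18 - 15) = -910*3 = -2730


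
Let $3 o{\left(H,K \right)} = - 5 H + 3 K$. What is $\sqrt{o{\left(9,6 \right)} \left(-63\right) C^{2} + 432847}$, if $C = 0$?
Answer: $\sqrt{432847} \approx 657.91$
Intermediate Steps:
$o{\left(H,K \right)} = K - \frac{5 H}{3}$ ($o{\left(H,K \right)} = \frac{- 5 H + 3 K}{3} = K - \frac{5 H}{3}$)
$\sqrt{o{\left(9,6 \right)} \left(-63\right) C^{2} + 432847} = \sqrt{\left(6 - 15\right) \left(-63\right) 0^{2} + 432847} = \sqrt{\left(6 - 15\right) \left(-63\right) 0 + 432847} = \sqrt{\left(-9\right) \left(-63\right) 0 + 432847} = \sqrt{567 \cdot 0 + 432847} = \sqrt{0 + 432847} = \sqrt{432847}$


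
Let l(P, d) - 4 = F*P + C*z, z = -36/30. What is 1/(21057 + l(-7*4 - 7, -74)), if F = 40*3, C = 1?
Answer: 5/84299 ≈ 5.9313e-5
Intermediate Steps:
z = -6/5 (z = -36*1/30 = -6/5 ≈ -1.2000)
F = 120
l(P, d) = 14/5 + 120*P (l(P, d) = 4 + (120*P + 1*(-6/5)) = 4 + (120*P - 6/5) = 4 + (-6/5 + 120*P) = 14/5 + 120*P)
1/(21057 + l(-7*4 - 7, -74)) = 1/(21057 + (14/5 + 120*(-7*4 - 7))) = 1/(21057 + (14/5 + 120*(-28 - 7))) = 1/(21057 + (14/5 + 120*(-35))) = 1/(21057 + (14/5 - 4200)) = 1/(21057 - 20986/5) = 1/(84299/5) = 5/84299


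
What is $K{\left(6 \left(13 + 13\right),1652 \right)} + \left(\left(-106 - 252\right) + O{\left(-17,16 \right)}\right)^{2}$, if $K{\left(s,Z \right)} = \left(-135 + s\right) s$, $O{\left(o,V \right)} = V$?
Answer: $120240$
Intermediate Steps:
$K{\left(s,Z \right)} = s \left(-135 + s\right)$
$K{\left(6 \left(13 + 13\right),1652 \right)} + \left(\left(-106 - 252\right) + O{\left(-17,16 \right)}\right)^{2} = 6 \left(13 + 13\right) \left(-135 + 6 \left(13 + 13\right)\right) + \left(\left(-106 - 252\right) + 16\right)^{2} = 6 \cdot 26 \left(-135 + 6 \cdot 26\right) + \left(\left(-106 - 252\right) + 16\right)^{2} = 156 \left(-135 + 156\right) + \left(-358 + 16\right)^{2} = 156 \cdot 21 + \left(-342\right)^{2} = 3276 + 116964 = 120240$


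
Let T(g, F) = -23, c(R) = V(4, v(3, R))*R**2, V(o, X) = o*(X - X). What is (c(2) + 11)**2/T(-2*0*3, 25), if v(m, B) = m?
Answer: -121/23 ≈ -5.2609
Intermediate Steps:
V(o, X) = 0 (V(o, X) = o*0 = 0)
c(R) = 0 (c(R) = 0*R**2 = 0)
(c(2) + 11)**2/T(-2*0*3, 25) = (0 + 11)**2/(-23) = 11**2*(-1/23) = 121*(-1/23) = -121/23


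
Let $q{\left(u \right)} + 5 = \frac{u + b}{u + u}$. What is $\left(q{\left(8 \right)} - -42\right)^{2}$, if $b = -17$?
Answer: $\frac{339889}{256} \approx 1327.7$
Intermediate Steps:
$q{\left(u \right)} = -5 + \frac{-17 + u}{2 u}$ ($q{\left(u \right)} = -5 + \frac{u - 17}{u + u} = -5 + \frac{-17 + u}{2 u}$)
$\left(q{\left(8 \right)} - -42\right)^{2} = \left(\frac{-17 - 72}{2 \cdot 8} - -42\right)^{2} = \left(\frac{1}{2} \cdot \frac{1}{8} \left(-17 - 72\right) + 42\right)^{2} = \left(\frac{1}{2} \cdot \frac{1}{8} \left(-89\right) + 42\right)^{2} = \left(- \frac{89}{16} + 42\right)^{2} = \left(\frac{583}{16}\right)^{2} = \frac{339889}{256}$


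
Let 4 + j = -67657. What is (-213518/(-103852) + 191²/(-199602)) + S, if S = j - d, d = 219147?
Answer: -743152923825926/2591133363 ≈ -2.8681e+5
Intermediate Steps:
j = -67661 (j = -4 - 67657 = -67661)
S = -286808 (S = -67661 - 1*219147 = -67661 - 219147 = -286808)
(-213518/(-103852) + 191²/(-199602)) + S = (-213518/(-103852) + 191²/(-199602)) - 286808 = (-213518*(-1/103852) + 36481*(-1/199602)) - 286808 = (106759/51926 - 36481/199602) - 286808 = 4853749378/2591133363 - 286808 = -743152923825926/2591133363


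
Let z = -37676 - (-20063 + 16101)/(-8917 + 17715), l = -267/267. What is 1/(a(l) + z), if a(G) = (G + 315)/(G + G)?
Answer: -4399/166425386 ≈ -2.6432e-5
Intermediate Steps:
l = -1 (l = -267*1/267 = -1)
a(G) = (315 + G)/(2*G) (a(G) = (315 + G)/((2*G)) = (315 + G)*(1/(2*G)) = (315 + G)/(2*G))
z = -165734743/4399 (z = -37676 - (-3962)/8798 = -37676 - 1*(-1981/4399) = -37676 + 1981/4399 = -165734743/4399 ≈ -37676.)
1/(a(l) + z) = 1/((½)*(315 - 1)/(-1) - 165734743/4399) = 1/((½)*(-1)*314 - 165734743/4399) = 1/(-157 - 165734743/4399) = 1/(-166425386/4399) = -4399/166425386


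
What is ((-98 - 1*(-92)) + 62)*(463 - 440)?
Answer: 1288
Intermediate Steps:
((-98 - 1*(-92)) + 62)*(463 - 440) = ((-98 + 92) + 62)*23 = (-6 + 62)*23 = 56*23 = 1288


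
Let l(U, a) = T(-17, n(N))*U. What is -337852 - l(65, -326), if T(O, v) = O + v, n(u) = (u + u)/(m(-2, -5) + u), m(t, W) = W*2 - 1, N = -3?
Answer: -2357424/7 ≈ -3.3678e+5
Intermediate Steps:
m(t, W) = -1 + 2*W (m(t, W) = 2*W - 1 = -1 + 2*W)
n(u) = 2*u/(-11 + u) (n(u) = (u + u)/((-1 + 2*(-5)) + u) = (2*u)/((-1 - 10) + u) = (2*u)/(-11 + u) = 2*u/(-11 + u))
l(U, a) = -116*U/7 (l(U, a) = (-17 + 2*(-3)/(-11 - 3))*U = (-17 + 2*(-3)/(-14))*U = (-17 + 2*(-3)*(-1/14))*U = (-17 + 3/7)*U = -116*U/7)
-337852 - l(65, -326) = -337852 - (-116)*65/7 = -337852 - 1*(-7540/7) = -337852 + 7540/7 = -2357424/7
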